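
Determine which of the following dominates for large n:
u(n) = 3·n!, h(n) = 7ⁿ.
Comparing growth rates:
Growth-rate hierarchy: log n ≺ any polynomial ≺ any exponential cⁿ (c>1) ≺ n! ≺ nⁿ.
factorial dominates exponential base 7 asymptotically.

u(n) grows faster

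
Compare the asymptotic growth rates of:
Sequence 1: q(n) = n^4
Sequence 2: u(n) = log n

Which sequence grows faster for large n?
Comparing growth rates:
Growth-rate hierarchy: log n ≺ any polynomial ≺ any exponential cⁿ (c>1) ≺ n! ≺ nⁿ.
polynomial degree 4 dominates logarithmic asymptotically.

q(n) grows faster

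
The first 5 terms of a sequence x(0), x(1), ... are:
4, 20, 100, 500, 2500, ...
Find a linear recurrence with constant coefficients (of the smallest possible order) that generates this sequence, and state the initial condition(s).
Look for the lowest-order linear relation among consecutive terms.
Observation: each term is 5× the previous.
Check at n=2: 5·20 = 100. ✓

x(n) = 5 × x(n-1), x(0) = 4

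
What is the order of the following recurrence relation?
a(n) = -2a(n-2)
The order is the largest lag k for which a(n-k) appears. Here the deepest term is a(n-2), so the order is 2.

Order 2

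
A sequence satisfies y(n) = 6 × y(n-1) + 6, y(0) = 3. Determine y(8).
Computing step by step:
y(0) = 3
y(1) = 6 × 3 + 6 = 24
y(2) = 6 × 24 + 6 = 150
y(3) = 6 × 150 + 6 = 906
y(4) = 6 × 906 + 6 = 5442
y(5) = 6 × 5442 + 6 = 32658
y(6) = 6 × 32658 + 6 = 195954
y(7) = 6 × 195954 + 6 = 1175730
y(8) = 6 × 1175730 + 6 = 7054386

7054386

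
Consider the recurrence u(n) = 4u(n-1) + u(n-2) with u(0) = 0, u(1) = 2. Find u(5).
Computing the sequence terms:
0, 2, 8, 34, 144, 610

610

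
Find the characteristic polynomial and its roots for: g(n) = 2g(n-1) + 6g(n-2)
Substitute g(n) = rⁿ and divide through by rⁿ⁻²: r² - 2r - 6 = 0
Discriminant: 2² + 4·6 = 28, not a perfect square, so by the quadratic formula r = (2 ± √28)/2.
General solution: g(n) = A·r₁ⁿ + B·r₂ⁿ where r₁,r₂ = (2 ± √28)/2

Characteristic: r² - 2r - 6 = 0, Roots: r = (2 ± √28)/2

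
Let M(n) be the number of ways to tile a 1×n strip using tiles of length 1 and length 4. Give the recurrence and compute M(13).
Condition on the last tile: it has length 1 (leaving a 1×(n-1) strip) or length 4 (leaving a 1×(n-4) strip), so M(n) = M(n-1) + M(n-4) (order-4 linear recurrence).
For 0 ≤ i < 4 only unit tiles fit, so M(i) = 1.
Iterating the recurrence: M(4) = 2, M(5) = 3, M(6) = 4, M(7) = 5, M(8) = 7, M(9) = 10, M(10) = 14, M(11) = 19, M(12) = 26, M(13) = 36.

M(n) = M(n-1) + M(n-4), with M(i) = 1 for 0 ≤ i < 4; M(13) = 36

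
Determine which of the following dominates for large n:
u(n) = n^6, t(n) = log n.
Comparing growth rates:
Growth-rate hierarchy: log n ≺ any polynomial ≺ any exponential cⁿ (c>1) ≺ n! ≺ nⁿ.
polynomial degree 6 dominates logarithmic asymptotically.

u(n) grows faster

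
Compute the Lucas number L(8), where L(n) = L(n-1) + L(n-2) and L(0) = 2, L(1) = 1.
Computing the sequence terms:
2, 1, 3, 4, 7, 11, 18, 29, 47

47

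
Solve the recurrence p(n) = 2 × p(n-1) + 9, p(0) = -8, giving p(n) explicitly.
Recurrence: p(n) = 2 × p(n-1) + 9, initial: p(0) = -8.
Try p(n) = A·2ⁿ + C. Substituting: A·2ⁿ + C = 2(A·2ⁿ⁻¹ + C) + 9 = A·2ⁿ + 2C + 9, so C = 2C + 9, giving C = -9. Then p(0) = A - 9 = -8 gives A = 1.

p(n) = 2ⁿ - 9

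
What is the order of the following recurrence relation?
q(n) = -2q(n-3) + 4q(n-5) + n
The order is the largest lag k for which q(n-k) appears. Here the deepest term is q(n-5) (the n term is non-homogeneous and does not affect the order), so the order is 5.

Order 5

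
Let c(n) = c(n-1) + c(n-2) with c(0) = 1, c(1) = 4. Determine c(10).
Computing the sequence terms:
1, 4, 5, 9, 14, 23, 37, 60, 97, 157, 254

254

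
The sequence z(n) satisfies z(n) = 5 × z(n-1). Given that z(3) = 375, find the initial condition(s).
In general z(n) = 5ⁿ · z(0). At n = 3: z(0) = z(3) / 5^3 = 375 / 125 = 3.

z(0) = 3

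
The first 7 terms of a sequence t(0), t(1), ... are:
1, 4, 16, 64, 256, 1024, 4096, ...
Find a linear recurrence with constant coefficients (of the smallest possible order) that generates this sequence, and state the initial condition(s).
Look for the lowest-order linear relation among consecutive terms.
Observation: each term is 4× the previous.
Check at n=2: 4·4 = 16. ✓

t(n) = 4 × t(n-1), t(0) = 1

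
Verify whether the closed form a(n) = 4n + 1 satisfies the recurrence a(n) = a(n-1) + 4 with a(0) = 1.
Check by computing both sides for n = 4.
From the recurrence with a(0) = 1:
  a(0) = 1, a(1) = 5, a(2) = 9, a(3) = 13, a(4) = 17
  so the recurrence gives a(4) = 17.
From the proposed closed form a(n) = 4n + 1:
  a(4) = 17.
Both sides give 17 at n = 4, and the initial condition(s) match, so the closed form is consistent.

Yes, the closed form is correct.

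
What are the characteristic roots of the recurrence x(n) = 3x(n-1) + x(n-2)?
Substitute x(n) = rⁿ and divide through by rⁿ⁻²: r² - 3r - 1 = 0
Discriminant: 3² + 4·1 = 13, not a perfect square, so by the quadratic formula r = (3 ± √13)/2.
General solution: x(n) = A·r₁ⁿ + B·r₂ⁿ where r₁,r₂ = (3 ± √13)/2

Characteristic: r² - 3r - 1 = 0, Roots: r = (3 ± √13)/2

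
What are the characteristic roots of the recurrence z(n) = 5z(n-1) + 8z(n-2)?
Substitute z(n) = rⁿ and divide through by rⁿ⁻²: r² - 5r - 8 = 0
Discriminant: 5² + 4·8 = 57, not a perfect square, so by the quadratic formula r = (5 ± √57)/2.
General solution: z(n) = A·r₁ⁿ + B·r₂ⁿ where r₁,r₂ = (5 ± √57)/2

Characteristic: r² - 5r - 8 = 0, Roots: r = (5 ± √57)/2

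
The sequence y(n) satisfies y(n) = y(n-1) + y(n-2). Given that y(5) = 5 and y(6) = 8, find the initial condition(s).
Work backwards using y(k) = y(k+2) - y(k+1):
y(4) = y(6) - y(5) = 8 - 5 = 3
y(3) = y(5) - y(4) = 5 - 3 = 2
y(2) = y(4) - y(3) = 3 - 2 = 1
y(1) = y(3) - y(2) = 2 - 1 = 1
y(0) = y(2) - y(1) = 1 - 1 = 0

y(0) = 0, y(1) = 1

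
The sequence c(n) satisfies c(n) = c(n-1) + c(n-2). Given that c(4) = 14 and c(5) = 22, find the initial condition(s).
Work backwards using c(k) = c(k+2) - c(k+1):
c(3) = c(5) - c(4) = 22 - 14 = 8
c(2) = c(4) - c(3) = 14 - 8 = 6
c(1) = c(3) - c(2) = 8 - 6 = 2
c(0) = c(2) - c(1) = 6 - 2 = 4

c(0) = 4, c(1) = 2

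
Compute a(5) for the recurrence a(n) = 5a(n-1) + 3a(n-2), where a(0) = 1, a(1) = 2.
Computing the sequence terms:
1, 2, 13, 71, 394, 2183

2183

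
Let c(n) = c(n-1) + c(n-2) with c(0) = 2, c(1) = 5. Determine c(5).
Computing the sequence terms:
2, 5, 7, 12, 19, 31

31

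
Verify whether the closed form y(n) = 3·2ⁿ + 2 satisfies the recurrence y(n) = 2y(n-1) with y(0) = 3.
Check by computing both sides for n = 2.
From the recurrence with y(0) = 3:
  y(0) = 3, y(1) = 6, y(2) = 12
  so the recurrence gives y(2) = 12.
From the proposed closed form y(n) = 3·2ⁿ + 2:
  y(2) = 14.
The recurrence gives 12 but the closed form gives 14, so the closed form does not satisfy the recurrence.

No, the closed form is incorrect.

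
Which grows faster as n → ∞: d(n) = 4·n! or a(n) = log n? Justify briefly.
Comparing growth rates:
Growth-rate hierarchy: log n ≺ any polynomial ≺ any exponential cⁿ (c>1) ≺ n! ≺ nⁿ.
factorial dominates logarithmic asymptotically.

d(n) grows faster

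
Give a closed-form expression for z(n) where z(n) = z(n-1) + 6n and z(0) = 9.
Recurrence: z(n) = z(n-1) + 6n, initial: z(0) = 9.
Telescoping: z(n) = z(0) + 6·Σᵢ₌₁ⁿ i = 9 + 6·n(n+1)/2.

z(n) = 6·n(n+1)/2 + 9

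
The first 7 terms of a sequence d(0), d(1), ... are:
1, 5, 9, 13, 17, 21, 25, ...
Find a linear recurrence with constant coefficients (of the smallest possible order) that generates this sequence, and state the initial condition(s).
Look for the lowest-order linear relation among consecutive terms.
Observation: consecutive differences are constant (= 4).
Check at n=2: 1·5 + 4 = 9. ✓

d(n) = d(n-1) + 4, d(0) = 1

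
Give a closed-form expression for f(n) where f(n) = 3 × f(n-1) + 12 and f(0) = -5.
Recurrence: f(n) = 3 × f(n-1) + 12, initial: f(0) = -5.
Try f(n) = A·3ⁿ + C. Substituting: A·3ⁿ + C = 3(A·3ⁿ⁻¹ + C) + 12 = A·3ⁿ + 3C + 12, so C = 3C + 12, giving C = -6. Then f(0) = A - 6 = -5 gives A = 1.

f(n) = 3ⁿ - 6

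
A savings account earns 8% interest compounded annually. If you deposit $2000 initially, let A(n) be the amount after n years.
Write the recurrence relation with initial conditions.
Each year the balance grows by 8%, i.e. is multiplied by 1 + 8/100 = 1.08, so A(n) = 1.08 × A(n-1). The initial deposit gives A(0) = 2000.
Unrolling gives the closed form A(n) = 2000 × (1.08)ⁿ.

A(n) = 1.08 × A(n-1), A(0) = 2000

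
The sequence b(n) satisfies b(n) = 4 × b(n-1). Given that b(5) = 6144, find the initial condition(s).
In general b(n) = 4ⁿ · b(0). At n = 5: b(0) = b(5) / 4^5 = 6144 / 1024 = 6.

b(0) = 6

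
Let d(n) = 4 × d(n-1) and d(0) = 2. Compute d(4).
Computing step by step:
d(0) = 2
d(1) = 4 × 2 = 8
d(2) = 4 × 8 = 32
d(3) = 4 × 32 = 128
d(4) = 4 × 128 = 512

512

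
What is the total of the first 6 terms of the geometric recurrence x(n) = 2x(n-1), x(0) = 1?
Computing the sequence terms: 1, 2, 4, 8, 16, 32
Adding these values together:

63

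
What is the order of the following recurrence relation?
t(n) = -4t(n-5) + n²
The order is the largest lag k for which t(n-k) appears. Here the deepest term is t(n-5) (the n² term is non-homogeneous and does not affect the order), so the order is 5.

Order 5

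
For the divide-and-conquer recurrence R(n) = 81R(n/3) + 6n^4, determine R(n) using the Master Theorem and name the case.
Master Theorem template: R(n) = a·R(n/b) + f(n).
Here: a=81, b=3, f(n)=6n^4
Compute log_b(a) = log_3(81) = 4.
f(n) = 6n^4 = Θ(n^4). Case 2: R(n) = Θ(n^4 log n).

Case 2: R(n) = Θ(n^4 log n)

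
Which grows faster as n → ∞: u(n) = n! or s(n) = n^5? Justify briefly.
Comparing growth rates:
Growth-rate hierarchy: log n ≺ any polynomial ≺ any exponential cⁿ (c>1) ≺ n! ≺ nⁿ.
factorial dominates polynomial degree 5 asymptotically.

u(n) grows faster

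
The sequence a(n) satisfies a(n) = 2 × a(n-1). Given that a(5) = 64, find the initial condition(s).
In general a(n) = 2ⁿ · a(0). At n = 5: a(0) = a(5) / 2^5 = 64 / 32 = 2.

a(0) = 2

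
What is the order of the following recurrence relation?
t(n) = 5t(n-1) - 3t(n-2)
The order is the largest lag k for which t(n-k) appears. Here the deepest term is t(n-2), so the order is 2.

Order 2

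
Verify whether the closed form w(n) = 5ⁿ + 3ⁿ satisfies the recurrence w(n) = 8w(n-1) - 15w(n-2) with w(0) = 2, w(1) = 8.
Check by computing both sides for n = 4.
From the recurrence with w(0) = 2, w(1) = 8:
  w(0) = 2, w(1) = 8, w(2) = 34, w(3) = 152, w(4) = 706
  so the recurrence gives w(4) = 706.
From the proposed closed form w(n) = 5ⁿ + 3ⁿ:
  w(4) = 706.
Both sides give 706 at n = 4, and the initial condition(s) match, so the closed form is consistent.

Yes, the closed form is correct.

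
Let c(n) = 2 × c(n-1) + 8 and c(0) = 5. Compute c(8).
Computing step by step:
c(0) = 5
c(1) = 2 × 5 + 8 = 18
c(2) = 2 × 18 + 8 = 44
c(3) = 2 × 44 + 8 = 96
c(4) = 2 × 96 + 8 = 200
c(5) = 2 × 200 + 8 = 408
c(6) = 2 × 408 + 8 = 824
c(7) = 2 × 824 + 8 = 1656
c(8) = 2 × 1656 + 8 = 3320

3320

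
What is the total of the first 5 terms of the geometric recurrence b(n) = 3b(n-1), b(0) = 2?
Computing the sequence terms: 2, 6, 18, 54, 162
Adding these values together:

242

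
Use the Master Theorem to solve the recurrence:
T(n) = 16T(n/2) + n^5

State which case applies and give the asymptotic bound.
Master Theorem template: T(n) = a·T(n/b) + f(n).
Here: a=16, b=2, f(n)=n^5
Compute log_b(a) = log_2(16) = 4.
f(n) = n^5 = Ω(n^(4+ε)) with ε = 1, and the regularity condition holds (a·f(n/b) = (a/b^5)·f(n) with a/b^5 = 2^-1 < 1). Case 3: T(n) = Θ(f(n)) = Θ(n^5).

Case 3: T(n) = Θ(n^5)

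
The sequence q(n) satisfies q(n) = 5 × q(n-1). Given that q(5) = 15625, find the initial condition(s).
In general q(n) = 5ⁿ · q(0). At n = 5: q(0) = q(5) / 5^5 = 15625 / 3125 = 5.

q(0) = 5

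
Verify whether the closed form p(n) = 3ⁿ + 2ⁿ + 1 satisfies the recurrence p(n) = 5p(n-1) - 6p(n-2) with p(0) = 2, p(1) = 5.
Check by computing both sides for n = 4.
From the recurrence with p(0) = 2, p(1) = 5:
  p(0) = 2, p(1) = 5, p(2) = 13, p(3) = 35, p(4) = 97
  so the recurrence gives p(4) = 97.
From the proposed closed form p(n) = 3ⁿ + 2ⁿ + 1:
  p(4) = 98.
The recurrence gives 97 but the closed form gives 98, so the closed form does not satisfy the recurrence.

No, the closed form is incorrect.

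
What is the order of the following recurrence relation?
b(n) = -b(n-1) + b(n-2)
The order is the largest lag k for which b(n-k) appears. Here the deepest term is b(n-2), so the order is 2.

Order 2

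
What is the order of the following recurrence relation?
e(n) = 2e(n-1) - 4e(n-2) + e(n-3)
The order is the largest lag k for which e(n-k) appears. Here the deepest term is e(n-3), so the order is 3.

Order 3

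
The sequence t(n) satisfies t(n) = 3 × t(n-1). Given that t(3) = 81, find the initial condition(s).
In general t(n) = 3ⁿ · t(0). At n = 3: t(0) = t(3) / 3^3 = 81 / 27 = 3.

t(0) = 3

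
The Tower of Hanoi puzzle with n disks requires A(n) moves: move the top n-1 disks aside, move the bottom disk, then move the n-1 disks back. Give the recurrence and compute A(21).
Moving n disks = move the top n-1 disks aside (A(n-1) moves) + move the largest disk (1 move) + move the n-1 disks back on top (A(n-1) moves), so A(n) = 2A(n-1) + 1, with A(1) = 1 (a single disk takes one move).
First terms: 1, 3, 7, 15, 31, 63, … — each is one less than a power of 2. Indeed A(n) + 1 = 2(A(n-1) + 1) with A(1) + 1 = 2, so A(n) + 1 = 2ⁿ and A(n) = 2ⁿ - 1.
Hence A(21) = 2^21 - 1 = 2097152 - 1 = 2097151.

A(n) = 2A(n-1) + 1, A(1) = 1; A(21) = 2097151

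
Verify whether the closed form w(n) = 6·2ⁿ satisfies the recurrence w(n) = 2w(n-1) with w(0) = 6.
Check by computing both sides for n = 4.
From the recurrence with w(0) = 6:
  w(0) = 6, w(1) = 12, w(2) = 24, w(3) = 48, w(4) = 96
  so the recurrence gives w(4) = 96.
From the proposed closed form w(n) = 6·2ⁿ:
  w(4) = 96.
Both sides give 96 at n = 4, and the initial condition(s) match, so the closed form is consistent.

Yes, the closed form is correct.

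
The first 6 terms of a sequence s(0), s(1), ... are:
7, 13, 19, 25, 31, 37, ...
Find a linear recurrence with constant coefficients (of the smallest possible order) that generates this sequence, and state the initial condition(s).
Look for the lowest-order linear relation among consecutive terms.
Observation: consecutive differences are constant (= 6).
Check at n=2: 1·13 + 6 = 19. ✓

s(n) = s(n-1) + 6, s(0) = 7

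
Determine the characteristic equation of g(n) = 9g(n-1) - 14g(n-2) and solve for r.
Substitute g(n) = rⁿ and divide through by rⁿ⁻²: r² - 9r + 14 = 0
Factor: (r - 7)(r - 2) = 0, so r = 7, 2.
General solution: g(n) = A·7ⁿ + B·2ⁿ

Characteristic: r² - 9r + 14 = 0, Roots: r = 7, 2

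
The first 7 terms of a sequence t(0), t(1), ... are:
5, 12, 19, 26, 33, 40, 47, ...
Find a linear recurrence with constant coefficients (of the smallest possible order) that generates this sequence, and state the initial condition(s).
Look for the lowest-order linear relation among consecutive terms.
Observation: consecutive differences are constant (= 7).
Check at n=2: 1·12 + 7 = 19. ✓

t(n) = t(n-1) + 7, t(0) = 5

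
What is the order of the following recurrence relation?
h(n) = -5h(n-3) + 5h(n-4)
The order is the largest lag k for which h(n-k) appears. Here the deepest term is h(n-4), so the order is 4.

Order 4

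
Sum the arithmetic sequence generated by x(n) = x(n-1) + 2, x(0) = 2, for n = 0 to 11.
Computing the sequence terms: 2, 4, 6, 8, 10, 12, 14, 16, 18, 20, 22, 24
Adding these values together:

156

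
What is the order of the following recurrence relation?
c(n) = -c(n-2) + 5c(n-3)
The order is the largest lag k for which c(n-k) appears. Here the deepest term is c(n-3), so the order is 3.

Order 3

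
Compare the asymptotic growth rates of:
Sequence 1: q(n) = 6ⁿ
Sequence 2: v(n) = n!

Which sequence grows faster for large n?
Comparing growth rates:
Growth-rate hierarchy: log n ≺ any polynomial ≺ any exponential cⁿ (c>1) ≺ n! ≺ nⁿ.
factorial dominates exponential base 6 asymptotically.

v(n) grows faster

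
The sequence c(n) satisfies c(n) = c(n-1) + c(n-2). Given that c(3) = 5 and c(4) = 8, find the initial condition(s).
Work backwards using c(k) = c(k+2) - c(k+1):
c(2) = c(4) - c(3) = 8 - 5 = 3
c(1) = c(3) - c(2) = 5 - 3 = 2
c(0) = c(2) - c(1) = 3 - 2 = 1

c(0) = 1, c(1) = 2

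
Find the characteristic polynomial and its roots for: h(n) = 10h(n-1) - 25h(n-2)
Substitute h(n) = rⁿ and divide through by rⁿ⁻²: r² - 10r + 25 = 0
Factor: (r - 5)² = 0, so r = 5 (double root).
General solution: h(n) = (A + Bn)·5ⁿ

Characteristic: r² - 10r + 25 = 0, Roots: r = 5 (double root)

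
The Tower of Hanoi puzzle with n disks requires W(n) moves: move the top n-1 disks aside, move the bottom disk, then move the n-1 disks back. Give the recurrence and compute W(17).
Moving n disks = move the top n-1 disks aside (W(n-1) moves) + move the largest disk (1 move) + move the n-1 disks back on top (W(n-1) moves), so W(n) = 2W(n-1) + 1, with W(1) = 1 (a single disk takes one move).
First terms: 1, 3, 7, 15, 31, 63, … — each is one less than a power of 2. Indeed W(n) + 1 = 2(W(n-1) + 1) with W(1) + 1 = 2, so W(n) + 1 = 2ⁿ and W(n) = 2ⁿ - 1.
Hence W(17) = 2^17 - 1 = 131072 - 1 = 131071.

W(n) = 2W(n-1) + 1, W(1) = 1; W(17) = 131071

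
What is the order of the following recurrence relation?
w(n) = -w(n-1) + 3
The order is the largest lag k for which w(n-k) appears. Here the deepest term is w(n-1) (the 3 term is non-homogeneous and does not affect the order), so the order is 1.

Order 1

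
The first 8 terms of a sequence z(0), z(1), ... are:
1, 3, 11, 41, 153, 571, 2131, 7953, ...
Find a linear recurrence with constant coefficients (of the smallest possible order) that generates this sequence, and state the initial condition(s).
Look for the lowest-order linear relation among consecutive terms.
Observation: z(n) - 4·z(n-1) - (-1)·z(n-2) = 0 holds for the shown terms, and no order-1 relation z(n) = α·z(n-1) + β fits.
Check at n=3: 4·11 + (-1)·3 = 41. ✓

z(n) = 4z(n-1) - z(n-2), z(0) = 1, z(1) = 3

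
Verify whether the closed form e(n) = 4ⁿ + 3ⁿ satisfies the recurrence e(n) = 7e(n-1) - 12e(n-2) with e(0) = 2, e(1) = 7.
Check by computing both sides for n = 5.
From the recurrence with e(0) = 2, e(1) = 7:
  e(0) = 2, e(1) = 7, e(2) = 25, e(3) = 91, e(4) = 337, e(5) = 1267
  so the recurrence gives e(5) = 1267.
From the proposed closed form e(n) = 4ⁿ + 3ⁿ:
  e(5) = 1267.
Both sides give 1267 at n = 5, and the initial condition(s) match, so the closed form is consistent.

Yes, the closed form is correct.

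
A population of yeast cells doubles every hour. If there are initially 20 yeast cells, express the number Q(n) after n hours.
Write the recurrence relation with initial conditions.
Each hour multiplies the count by 2, so the count after n hours depends only on the count after n-1 hours: Q(n) = 2 × Q(n-1). The starting count gives Q(0) = 20.
Unrolling n times gives the closed form Q(n) = 20 × 2ⁿ.

Q(n) = 2 × Q(n-1), Q(0) = 20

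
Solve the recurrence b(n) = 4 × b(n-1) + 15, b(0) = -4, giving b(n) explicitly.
Recurrence: b(n) = 4 × b(n-1) + 15, initial: b(0) = -4.
Try b(n) = A·4ⁿ + C. Substituting: A·4ⁿ + C = 4(A·4ⁿ⁻¹ + C) + 15 = A·4ⁿ + 4C + 15, so C = 4C + 15, giving C = -5. Then b(0) = A - 5 = -4 gives A = 1.

b(n) = 4ⁿ - 5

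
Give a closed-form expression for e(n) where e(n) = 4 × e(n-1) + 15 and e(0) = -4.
Recurrence: e(n) = 4 × e(n-1) + 15, initial: e(0) = -4.
Try e(n) = A·4ⁿ + C. Substituting: A·4ⁿ + C = 4(A·4ⁿ⁻¹ + C) + 15 = A·4ⁿ + 4C + 15, so C = 4C + 15, giving C = -5. Then e(0) = A - 5 = -4 gives A = 1.

e(n) = 4ⁿ - 5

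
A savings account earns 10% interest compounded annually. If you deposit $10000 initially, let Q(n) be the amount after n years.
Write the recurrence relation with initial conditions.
Each year the balance grows by 10%, i.e. is multiplied by 1 + 10/100 = 1.1, so Q(n) = 1.1 × Q(n-1). The initial deposit gives Q(0) = 10000.
Unrolling gives the closed form Q(n) = 10000 × (1.1)ⁿ.

Q(n) = 1.1 × Q(n-1), Q(0) = 10000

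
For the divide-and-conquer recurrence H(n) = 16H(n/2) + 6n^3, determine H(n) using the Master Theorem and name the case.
Master Theorem template: H(n) = a·H(n/b) + f(n).
Here: a=16, b=2, f(n)=6n^3
Compute log_b(a) = log_2(16) = 4.
f(n) = 6n^3 = O(n^(4-ε)) with ε = 1. Case 1: H(n) = Θ(n^log_b(a)) = Θ(n^4).

Case 1: H(n) = Θ(n^4)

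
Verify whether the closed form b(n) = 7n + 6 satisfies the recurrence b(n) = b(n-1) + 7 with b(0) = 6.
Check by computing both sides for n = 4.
From the recurrence with b(0) = 6:
  b(0) = 6, b(1) = 13, b(2) = 20, b(3) = 27, b(4) = 34
  so the recurrence gives b(4) = 34.
From the proposed closed form b(n) = 7n + 6:
  b(4) = 34.
Both sides give 34 at n = 4, and the initial condition(s) match, so the closed form is consistent.

Yes, the closed form is correct.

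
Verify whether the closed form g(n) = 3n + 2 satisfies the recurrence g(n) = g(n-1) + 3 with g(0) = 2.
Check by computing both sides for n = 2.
From the recurrence with g(0) = 2:
  g(0) = 2, g(1) = 5, g(2) = 8
  so the recurrence gives g(2) = 8.
From the proposed closed form g(n) = 3n + 2:
  g(2) = 8.
Both sides give 8 at n = 2, and the initial condition(s) match, so the closed form is consistent.

Yes, the closed form is correct.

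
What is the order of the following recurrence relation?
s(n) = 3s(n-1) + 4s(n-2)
The order is the largest lag k for which s(n-k) appears. Here the deepest term is s(n-2), so the order is 2.

Order 2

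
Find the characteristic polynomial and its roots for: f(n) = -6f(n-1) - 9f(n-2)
Substitute f(n) = rⁿ and divide through by rⁿ⁻²: r² + 6r + 9 = 0
Factor: (r + 3)² = 0, so r = -3 (double root).
General solution: f(n) = (A + Bn)·(-3)ⁿ

Characteristic: r² + 6r + 9 = 0, Roots: r = -3 (double root)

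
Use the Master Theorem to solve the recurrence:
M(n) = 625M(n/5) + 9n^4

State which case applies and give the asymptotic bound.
Master Theorem template: M(n) = a·M(n/b) + f(n).
Here: a=625, b=5, f(n)=9n^4
Compute log_b(a) = log_5(625) = 4.
f(n) = 9n^4 = Θ(n^4). Case 2: M(n) = Θ(n^4 log n).

Case 2: M(n) = Θ(n^4 log n)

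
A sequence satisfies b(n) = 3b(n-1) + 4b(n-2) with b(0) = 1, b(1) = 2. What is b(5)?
Computing the sequence terms:
1, 2, 10, 38, 154, 614

614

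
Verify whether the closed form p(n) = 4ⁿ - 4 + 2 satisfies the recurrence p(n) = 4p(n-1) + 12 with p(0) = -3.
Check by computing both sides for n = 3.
From the recurrence with p(0) = -3:
  p(0) = -3, p(1) = 0, p(2) = 12, p(3) = 60
  so the recurrence gives p(3) = 60.
From the proposed closed form p(n) = 4ⁿ - 4 + 2:
  p(3) = 62.
The recurrence gives 60 but the closed form gives 62, so the closed form does not satisfy the recurrence.

No, the closed form is incorrect.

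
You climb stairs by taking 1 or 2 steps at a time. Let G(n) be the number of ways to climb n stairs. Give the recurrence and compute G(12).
Condition on the size of the last step (1 to 2): before it there were n-1, …, n-2 stairs climbed, and these cases are disjoint, so G(n) = G(n-1) + G(n-2) (Fibonacci-type sequence).
Initial conditions by direct count (compositions of i into parts ≤ 2): G(1) = 1; G(2) = 2.
Iterating the recurrence: G(3) = 3, G(4) = 5, G(5) = 8, G(6) = 13, G(7) = 21, G(8) = 34, G(9) = 55, G(10) = 89, G(11) = 144, G(12) = 233.

G(n) = G(n-1) + G(n-2), G(1) = 1, G(2) = 2; G(12) = 233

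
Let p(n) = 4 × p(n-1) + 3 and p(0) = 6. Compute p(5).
Computing step by step:
p(0) = 6
p(1) = 4 × 6 + 3 = 27
p(2) = 4 × 27 + 3 = 111
p(3) = 4 × 111 + 3 = 447
p(4) = 4 × 447 + 3 = 1791
p(5) = 4 × 1791 + 3 = 7167

7167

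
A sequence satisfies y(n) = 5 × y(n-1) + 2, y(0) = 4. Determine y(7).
Computing step by step:
y(0) = 4
y(1) = 5 × 4 + 2 = 22
y(2) = 5 × 22 + 2 = 112
y(3) = 5 × 112 + 2 = 562
y(4) = 5 × 562 + 2 = 2812
y(5) = 5 × 2812 + 2 = 14062
y(6) = 5 × 14062 + 2 = 70312
y(7) = 5 × 70312 + 2 = 351562

351562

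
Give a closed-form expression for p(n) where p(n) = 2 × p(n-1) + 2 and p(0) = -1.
Recurrence: p(n) = 2 × p(n-1) + 2, initial: p(0) = -1.
Try p(n) = A·2ⁿ + C. Substituting: A·2ⁿ + C = 2(A·2ⁿ⁻¹ + C) + 2 = A·2ⁿ + 2C + 2, so C = 2C + 2, giving C = -2. Then p(0) = A - 2 = -1 gives A = 1.

p(n) = 2ⁿ - 2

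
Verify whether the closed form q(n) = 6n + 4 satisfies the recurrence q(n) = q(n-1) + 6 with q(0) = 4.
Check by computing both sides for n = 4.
From the recurrence with q(0) = 4:
  q(0) = 4, q(1) = 10, q(2) = 16, q(3) = 22, q(4) = 28
  so the recurrence gives q(4) = 28.
From the proposed closed form q(n) = 6n + 4:
  q(4) = 28.
Both sides give 28 at n = 4, and the initial condition(s) match, so the closed form is consistent.

Yes, the closed form is correct.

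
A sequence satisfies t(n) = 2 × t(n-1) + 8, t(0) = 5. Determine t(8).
Computing step by step:
t(0) = 5
t(1) = 2 × 5 + 8 = 18
t(2) = 2 × 18 + 8 = 44
t(3) = 2 × 44 + 8 = 96
t(4) = 2 × 96 + 8 = 200
t(5) = 2 × 200 + 8 = 408
t(6) = 2 × 408 + 8 = 824
t(7) = 2 × 824 + 8 = 1656
t(8) = 2 × 1656 + 8 = 3320

3320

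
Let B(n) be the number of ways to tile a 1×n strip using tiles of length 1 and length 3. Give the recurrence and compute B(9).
Condition on the last tile: it has length 1 (leaving a 1×(n-1) strip) or length 3 (leaving a 1×(n-3) strip), so B(n) = B(n-1) + B(n-3) (order-3 linear recurrence).
For 0 ≤ i < 3 only unit tiles fit, so B(i) = 1.
Iterating the recurrence: B(3) = 2, B(4) = 3, B(5) = 4, B(6) = 6, B(7) = 9, B(8) = 13, B(9) = 19.

B(n) = B(n-1) + B(n-3), with B(i) = 1 for 0 ≤ i < 3; B(9) = 19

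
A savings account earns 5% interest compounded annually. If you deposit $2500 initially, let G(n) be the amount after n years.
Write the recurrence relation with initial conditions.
Each year the balance grows by 5%, i.e. is multiplied by 1 + 5/100 = 1.05, so G(n) = 1.05 × G(n-1). The initial deposit gives G(0) = 2500.
Unrolling gives the closed form G(n) = 2500 × (1.05)ⁿ.

G(n) = 1.05 × G(n-1), G(0) = 2500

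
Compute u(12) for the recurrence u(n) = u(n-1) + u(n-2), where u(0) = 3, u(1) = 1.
Computing the sequence terms:
3, 1, 4, 5, 9, 14, 23, 37, 60, 97, 157, 254, 411

411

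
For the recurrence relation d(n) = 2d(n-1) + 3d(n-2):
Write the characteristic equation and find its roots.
Substitute d(n) = rⁿ and divide through by rⁿ⁻²: r² - 2r - 3 = 0
Factor: (r + 1)(r - 3) = 0, so r = -1, 3.
General solution: d(n) = A·(-1)ⁿ + B·3ⁿ

Characteristic: r² - 2r - 3 = 0, Roots: r = -1, 3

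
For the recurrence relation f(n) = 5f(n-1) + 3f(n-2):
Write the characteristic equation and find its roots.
Substitute f(n) = rⁿ and divide through by rⁿ⁻²: r² - 5r - 3 = 0
Discriminant: 5² + 4·3 = 37, not a perfect square, so by the quadratic formula r = (5 ± √37)/2.
General solution: f(n) = A·r₁ⁿ + B·r₂ⁿ where r₁,r₂ = (5 ± √37)/2

Characteristic: r² - 5r - 3 = 0, Roots: r = (5 ± √37)/2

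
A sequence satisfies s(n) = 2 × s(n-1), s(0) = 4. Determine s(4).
Computing step by step:
s(0) = 4
s(1) = 2 × 4 = 8
s(2) = 2 × 8 = 16
s(3) = 2 × 16 = 32
s(4) = 2 × 32 = 64

64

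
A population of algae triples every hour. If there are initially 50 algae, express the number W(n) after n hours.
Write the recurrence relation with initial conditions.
Each hour multiplies the count by 3, so the count after n hours depends only on the count after n-1 hours: W(n) = 3 × W(n-1). The starting count gives W(0) = 50.
Unrolling n times gives the closed form W(n) = 50 × 3ⁿ.

W(n) = 3 × W(n-1), W(0) = 50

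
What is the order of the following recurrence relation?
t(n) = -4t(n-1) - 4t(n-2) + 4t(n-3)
The order is the largest lag k for which t(n-k) appears. Here the deepest term is t(n-3), so the order is 3.

Order 3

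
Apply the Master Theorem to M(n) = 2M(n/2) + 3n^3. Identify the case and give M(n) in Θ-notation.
Master Theorem template: M(n) = a·M(n/b) + f(n).
Here: a=2, b=2, f(n)=3n^3
Compute log_b(a) = log_2(2) = 1.
f(n) = 3n^3 = Ω(n^(1+ε)) with ε = 2, and the regularity condition holds (a·f(n/b) = (a/b^3)·f(n) with a/b^3 = 2^-2 < 1). Case 3: M(n) = Θ(f(n)) = Θ(n^3).

Case 3: M(n) = Θ(n^3)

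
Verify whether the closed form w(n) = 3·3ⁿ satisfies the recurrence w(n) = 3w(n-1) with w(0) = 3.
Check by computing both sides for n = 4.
From the recurrence with w(0) = 3:
  w(0) = 3, w(1) = 9, w(2) = 27, w(3) = 81, w(4) = 243
  so the recurrence gives w(4) = 243.
From the proposed closed form w(n) = 3·3ⁿ:
  w(4) = 243.
Both sides give 243 at n = 4, and the initial condition(s) match, so the closed form is consistent.

Yes, the closed form is correct.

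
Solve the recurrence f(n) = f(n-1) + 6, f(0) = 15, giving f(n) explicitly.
Recurrence: f(n) = f(n-1) + 6, initial: f(0) = 15.
Each step adds 6, so f(n) = f(0) + 6n = 6n + 15.

f(n) = 6n + 15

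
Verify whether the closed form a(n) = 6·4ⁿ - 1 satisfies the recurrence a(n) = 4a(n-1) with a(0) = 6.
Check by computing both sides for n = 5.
From the recurrence with a(0) = 6:
  a(0) = 6, a(1) = 24, a(2) = 96, a(3) = 384, a(4) = 1536, a(5) = 6144
  so the recurrence gives a(5) = 6144.
From the proposed closed form a(n) = 6·4ⁿ - 1:
  a(5) = 6143.
The recurrence gives 6144 but the closed form gives 6143, so the closed form does not satisfy the recurrence.

No, the closed form is incorrect.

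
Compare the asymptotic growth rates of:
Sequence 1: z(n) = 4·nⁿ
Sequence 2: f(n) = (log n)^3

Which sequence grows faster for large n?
Comparing growth rates:
Growth-rate hierarchy: log n ≺ any polynomial ≺ any exponential cⁿ (c>1) ≺ n! ≺ nⁿ.
super-exponential nⁿ dominates polylogarithmic (log n)^3 asymptotically.

z(n) grows faster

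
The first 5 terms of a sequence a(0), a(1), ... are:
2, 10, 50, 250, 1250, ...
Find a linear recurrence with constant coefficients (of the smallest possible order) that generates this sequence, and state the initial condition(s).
Look for the lowest-order linear relation among consecutive terms.
Observation: each term is 5× the previous.
Check at n=2: 5·10 = 50. ✓

a(n) = 5 × a(n-1), a(0) = 2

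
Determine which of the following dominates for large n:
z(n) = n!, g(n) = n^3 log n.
Comparing growth rates:
Growth-rate hierarchy: log n ≺ any polynomial ≺ any exponential cⁿ (c>1) ≺ n! ≺ nⁿ.
factorial dominates polynomial degree 3 (with log factor) asymptotically.

z(n) grows faster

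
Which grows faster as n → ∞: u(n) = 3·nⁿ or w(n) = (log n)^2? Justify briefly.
Comparing growth rates:
Growth-rate hierarchy: log n ≺ any polynomial ≺ any exponential cⁿ (c>1) ≺ n! ≺ nⁿ.
super-exponential nⁿ dominates polylogarithmic (log n)^2 asymptotically.

u(n) grows faster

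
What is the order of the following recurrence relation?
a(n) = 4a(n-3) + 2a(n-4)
The order is the largest lag k for which a(n-k) appears. Here the deepest term is a(n-4), so the order is 4.

Order 4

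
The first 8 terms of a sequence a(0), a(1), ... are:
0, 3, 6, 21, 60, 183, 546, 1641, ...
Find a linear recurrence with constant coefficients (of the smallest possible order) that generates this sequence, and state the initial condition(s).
Look for the lowest-order linear relation among consecutive terms.
Observation: a(n) - 2·a(n-1) - (3)·a(n-2) = 0 holds for the shown terms, and no order-1 relation a(n) = α·a(n-1) + β fits.
Check at n=3: 2·6 + (3)·3 = 21. ✓

a(n) = 2a(n-1) + 3a(n-2), a(0) = 0, a(1) = 3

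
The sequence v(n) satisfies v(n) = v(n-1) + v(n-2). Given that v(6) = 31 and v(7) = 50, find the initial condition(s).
Work backwards using v(k) = v(k+2) - v(k+1):
v(5) = v(7) - v(6) = 50 - 31 = 19
v(4) = v(6) - v(5) = 31 - 19 = 12
v(3) = v(5) - v(4) = 19 - 12 = 7
v(2) = v(4) - v(3) = 12 - 7 = 5
v(1) = v(3) - v(2) = 7 - 5 = 2
v(0) = v(2) - v(1) = 5 - 2 = 3

v(0) = 3, v(1) = 2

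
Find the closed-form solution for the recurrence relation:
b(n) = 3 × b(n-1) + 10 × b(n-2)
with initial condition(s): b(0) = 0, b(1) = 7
Recurrence: b(n) = 3 × b(n-1) + 10 × b(n-2), initial: b(0) = 0, b(1) = 7.
Characteristic equation: r² - 3r - 10 = 0, which factors as (r - 5)(r + 2) = 0, so r = 5, -2. General solution b(n) = A·5ⁿ + B·(-2)ⁿ. From b(0) = 0: A + B = 0. From b(1) = 7: 5A - 2B = 7. Solving gives A = 1, B = -1.

b(n) = 5ⁿ - (-2)ⁿ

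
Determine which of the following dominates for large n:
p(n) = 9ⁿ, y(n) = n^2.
Comparing growth rates:
Growth-rate hierarchy: log n ≺ any polynomial ≺ any exponential cⁿ (c>1) ≺ n! ≺ nⁿ.
exponential base 9 dominates polynomial degree 2 asymptotically.

p(n) grows faster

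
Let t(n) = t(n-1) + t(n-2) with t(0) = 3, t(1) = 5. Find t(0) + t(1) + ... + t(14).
Computing the sequence terms: 3, 5, 8, 13, 21, 34, 55, 89, 144, 233, 377, 610, 987, 1597, 2584
Adding these values together:

6760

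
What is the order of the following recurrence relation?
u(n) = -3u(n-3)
The order is the largest lag k for which u(n-k) appears. Here the deepest term is u(n-3), so the order is 3.

Order 3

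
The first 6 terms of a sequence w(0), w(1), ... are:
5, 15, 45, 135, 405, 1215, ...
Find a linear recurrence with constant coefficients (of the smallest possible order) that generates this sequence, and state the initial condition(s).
Look for the lowest-order linear relation among consecutive terms.
Observation: each term is 3× the previous.
Check at n=2: 3·15 = 45. ✓

w(n) = 3 × w(n-1), w(0) = 5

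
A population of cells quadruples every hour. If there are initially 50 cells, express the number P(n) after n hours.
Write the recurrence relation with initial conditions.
Each hour multiplies the count by 4, so the count after n hours depends only on the count after n-1 hours: P(n) = 4 × P(n-1). The starting count gives P(0) = 50.
Unrolling n times gives the closed form P(n) = 50 × 4ⁿ.

P(n) = 4 × P(n-1), P(0) = 50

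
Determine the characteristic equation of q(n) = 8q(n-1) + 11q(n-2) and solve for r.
Substitute q(n) = rⁿ and divide through by rⁿ⁻²: r² - 8r - 11 = 0
Discriminant: 8² + 4·11 = 108, not a perfect square, so by the quadratic formula r = (8 ± √108)/2.
General solution: q(n) = A·r₁ⁿ + B·r₂ⁿ where r₁,r₂ = (8 ± √108)/2

Characteristic: r² - 8r - 11 = 0, Roots: r = (8 ± √108)/2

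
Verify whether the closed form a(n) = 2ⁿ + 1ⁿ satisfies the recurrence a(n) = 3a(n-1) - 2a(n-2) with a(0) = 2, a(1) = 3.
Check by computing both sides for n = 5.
From the recurrence with a(0) = 2, a(1) = 3:
  a(0) = 2, a(1) = 3, a(2) = 5, a(3) = 9, a(4) = 17, a(5) = 33
  so the recurrence gives a(5) = 33.
From the proposed closed form a(n) = 2ⁿ + 1ⁿ:
  a(5) = 33.
Both sides give 33 at n = 5, and the initial condition(s) match, so the closed form is consistent.

Yes, the closed form is correct.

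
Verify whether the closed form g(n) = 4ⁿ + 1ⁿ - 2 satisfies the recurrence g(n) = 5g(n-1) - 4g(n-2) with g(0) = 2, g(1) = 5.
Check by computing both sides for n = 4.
From the recurrence with g(0) = 2, g(1) = 5:
  g(0) = 2, g(1) = 5, g(2) = 17, g(3) = 65, g(4) = 257
  so the recurrence gives g(4) = 257.
From the proposed closed form g(n) = 4ⁿ + 1ⁿ - 2:
  g(4) = 255.
The recurrence gives 257 but the closed form gives 255, so the closed form does not satisfy the recurrence.

No, the closed form is incorrect.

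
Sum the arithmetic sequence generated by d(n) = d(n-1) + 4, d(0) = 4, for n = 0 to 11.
Computing the sequence terms: 4, 8, 12, 16, 20, 24, 28, 32, 36, 40, 44, 48
Adding these values together:

312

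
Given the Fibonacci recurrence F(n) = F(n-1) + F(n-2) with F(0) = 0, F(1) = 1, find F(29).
Computing the sequence terms:
0, 1, 1, 2, 3, 5, 8, 13, 21, 34, 55, 89, 144, 233, 377, 610, 987, 1597, 2584, 4181, 6765, 10946, 17711, 28657, 46368, 75025, 121393, 196418, 317811, 514229

514229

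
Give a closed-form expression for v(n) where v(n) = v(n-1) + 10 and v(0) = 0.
Recurrence: v(n) = v(n-1) + 10, initial: v(0) = 0.
Each step adds 10, so v(n) = v(0) + 10n = 10n.

v(n) = 10n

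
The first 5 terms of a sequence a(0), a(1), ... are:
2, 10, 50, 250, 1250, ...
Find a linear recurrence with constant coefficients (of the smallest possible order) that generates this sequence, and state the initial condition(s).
Look for the lowest-order linear relation among consecutive terms.
Observation: each term is 5× the previous.
Check at n=2: 5·10 = 50. ✓

a(n) = 5 × a(n-1), a(0) = 2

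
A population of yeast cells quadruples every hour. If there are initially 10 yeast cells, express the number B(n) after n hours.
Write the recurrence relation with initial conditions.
Each hour multiplies the count by 4, so the count after n hours depends only on the count after n-1 hours: B(n) = 4 × B(n-1). The starting count gives B(0) = 10.
Unrolling n times gives the closed form B(n) = 10 × 4ⁿ.

B(n) = 4 × B(n-1), B(0) = 10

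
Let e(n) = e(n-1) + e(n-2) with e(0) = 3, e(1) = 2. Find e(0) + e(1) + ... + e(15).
Computing the sequence terms: 3, 2, 5, 7, 12, 19, 31, 50, 81, 131, 212, 343, 555, 898, 1453, 2351
Adding these values together:

6153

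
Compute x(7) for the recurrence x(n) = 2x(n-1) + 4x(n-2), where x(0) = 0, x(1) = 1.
Computing the sequence terms:
0, 1, 2, 8, 24, 80, 256, 832

832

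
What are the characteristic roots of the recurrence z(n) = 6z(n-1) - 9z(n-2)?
Substitute z(n) = rⁿ and divide through by rⁿ⁻²: r² - 6r + 9 = 0
Factor: (r - 3)² = 0, so r = 3 (double root).
General solution: z(n) = (A + Bn)·3ⁿ

Characteristic: r² - 6r + 9 = 0, Roots: r = 3 (double root)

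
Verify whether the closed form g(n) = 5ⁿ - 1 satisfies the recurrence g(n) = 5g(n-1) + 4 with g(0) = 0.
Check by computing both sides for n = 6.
From the recurrence with g(0) = 0:
  g(0) = 0, g(1) = 4, g(2) = 24, g(3) = 124, g(4) = 624, g(5) = 3124, g(6) = 15624
  so the recurrence gives g(6) = 15624.
From the proposed closed form g(n) = 5ⁿ - 1:
  g(6) = 15624.
Both sides give 15624 at n = 6, and the initial condition(s) match, so the closed form is consistent.

Yes, the closed form is correct.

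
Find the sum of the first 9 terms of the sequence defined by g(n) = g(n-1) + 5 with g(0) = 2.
Computing the sequence terms: 2, 7, 12, 17, 22, 27, 32, 37, 42
Adding these values together:

198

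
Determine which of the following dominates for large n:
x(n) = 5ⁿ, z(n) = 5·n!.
Comparing growth rates:
Growth-rate hierarchy: log n ≺ any polynomial ≺ any exponential cⁿ (c>1) ≺ n! ≺ nⁿ.
factorial dominates exponential base 5 asymptotically.

z(n) grows faster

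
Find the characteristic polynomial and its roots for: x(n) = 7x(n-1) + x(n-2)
Substitute x(n) = rⁿ and divide through by rⁿ⁻²: r² - 7r - 1 = 0
Discriminant: 7² + 4·1 = 53, not a perfect square, so by the quadratic formula r = (7 ± √53)/2.
General solution: x(n) = A·r₁ⁿ + B·r₂ⁿ where r₁,r₂ = (7 ± √53)/2

Characteristic: r² - 7r - 1 = 0, Roots: r = (7 ± √53)/2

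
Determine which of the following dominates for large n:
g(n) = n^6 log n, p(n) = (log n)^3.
Comparing growth rates:
Growth-rate hierarchy: log n ≺ any polynomial ≺ any exponential cⁿ (c>1) ≺ n! ≺ nⁿ.
polynomial degree 6 (with log factor) dominates polylogarithmic (log n)^3 asymptotically.

g(n) grows faster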